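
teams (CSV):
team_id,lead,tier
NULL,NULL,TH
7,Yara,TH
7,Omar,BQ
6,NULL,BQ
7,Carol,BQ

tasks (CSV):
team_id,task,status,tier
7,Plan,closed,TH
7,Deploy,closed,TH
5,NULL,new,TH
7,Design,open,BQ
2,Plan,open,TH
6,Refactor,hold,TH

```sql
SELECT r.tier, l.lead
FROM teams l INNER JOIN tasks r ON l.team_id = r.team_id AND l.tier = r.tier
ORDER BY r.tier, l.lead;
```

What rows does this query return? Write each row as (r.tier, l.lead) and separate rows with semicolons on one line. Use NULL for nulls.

(BQ, Carol); (BQ, Omar); (TH, Yara); (TH, Yara)

INNER JOIN keeps only pairs where the ON condition holds.
Matching on l.team_id = r.team_id AND l.tier = r.tier. A NULL in a compared column never satisfies the condition.
Matched pairs: 4.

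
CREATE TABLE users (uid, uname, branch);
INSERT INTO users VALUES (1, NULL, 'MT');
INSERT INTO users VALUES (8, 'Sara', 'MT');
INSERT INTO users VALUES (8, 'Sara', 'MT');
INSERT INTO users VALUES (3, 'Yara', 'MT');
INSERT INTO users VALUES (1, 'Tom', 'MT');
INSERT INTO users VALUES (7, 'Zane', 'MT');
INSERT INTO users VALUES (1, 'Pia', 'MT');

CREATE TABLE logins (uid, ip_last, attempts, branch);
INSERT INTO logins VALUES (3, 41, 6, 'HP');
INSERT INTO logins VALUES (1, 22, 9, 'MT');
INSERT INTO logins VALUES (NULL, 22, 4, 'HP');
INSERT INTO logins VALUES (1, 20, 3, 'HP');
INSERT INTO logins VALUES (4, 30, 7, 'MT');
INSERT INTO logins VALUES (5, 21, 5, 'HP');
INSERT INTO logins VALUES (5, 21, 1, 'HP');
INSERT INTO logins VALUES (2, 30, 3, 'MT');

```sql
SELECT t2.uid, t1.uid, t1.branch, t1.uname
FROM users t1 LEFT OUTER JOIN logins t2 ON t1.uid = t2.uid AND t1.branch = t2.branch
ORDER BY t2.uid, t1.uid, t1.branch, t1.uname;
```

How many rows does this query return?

LEFT JOIN keeps every row from `users`; unmatched rows get NULL for `logins`'s columns.
Matching on t1.uid = t2.uid AND t1.branch = t2.branch. A NULL in a compared column never satisfies the condition.
- t1 (uid=1, branch=MT) pairs with 1 row(s) of t2.
- t1 (uid=8, branch=MT) has no partner → padded with NULL.
- t1 (uid=8, branch=MT) has no partner → padded with NULL.
- t1 (uid=3, branch=MT) has no partner → padded with NULL.
- t1 (uid=1, branch=MT) pairs with 1 row(s) of t2.
- t1 (uid=7, branch=MT) has no partner → padded with NULL.
- t1 (uid=1, branch=MT) pairs with 1 row(s) of t2.
Total: 3 matched + 4 padded = 7 rows.

7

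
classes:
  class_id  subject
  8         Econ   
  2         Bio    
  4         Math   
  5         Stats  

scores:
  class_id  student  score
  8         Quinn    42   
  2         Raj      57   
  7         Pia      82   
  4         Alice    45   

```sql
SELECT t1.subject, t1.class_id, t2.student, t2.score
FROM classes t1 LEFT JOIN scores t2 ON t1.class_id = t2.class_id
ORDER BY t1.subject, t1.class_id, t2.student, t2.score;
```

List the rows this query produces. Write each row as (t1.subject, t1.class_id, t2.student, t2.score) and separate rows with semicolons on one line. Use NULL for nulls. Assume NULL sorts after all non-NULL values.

LEFT JOIN keeps every row from `classes`; unmatched rows get NULL for `scores`'s columns.
Matching on t1.class_id = t2.class_id.
Matched pairs: 3; unmatched t1 rows kept: 1.

(Bio, 2, Raj, 57); (Econ, 8, Quinn, 42); (Math, 4, Alice, 45); (Stats, 5, NULL, NULL)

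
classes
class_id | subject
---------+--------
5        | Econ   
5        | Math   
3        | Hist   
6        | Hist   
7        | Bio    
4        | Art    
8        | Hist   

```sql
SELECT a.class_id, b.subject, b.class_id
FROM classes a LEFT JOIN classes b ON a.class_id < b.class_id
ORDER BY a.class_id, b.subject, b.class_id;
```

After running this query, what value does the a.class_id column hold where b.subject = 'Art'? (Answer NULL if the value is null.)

3

LEFT JOIN keeps every row from `classes a`; unmatched rows get NULL for `classes b`'s columns.
Matching on a.class_id < b.class_id.
Matched pairs: 20; unmatched a rows kept: 1.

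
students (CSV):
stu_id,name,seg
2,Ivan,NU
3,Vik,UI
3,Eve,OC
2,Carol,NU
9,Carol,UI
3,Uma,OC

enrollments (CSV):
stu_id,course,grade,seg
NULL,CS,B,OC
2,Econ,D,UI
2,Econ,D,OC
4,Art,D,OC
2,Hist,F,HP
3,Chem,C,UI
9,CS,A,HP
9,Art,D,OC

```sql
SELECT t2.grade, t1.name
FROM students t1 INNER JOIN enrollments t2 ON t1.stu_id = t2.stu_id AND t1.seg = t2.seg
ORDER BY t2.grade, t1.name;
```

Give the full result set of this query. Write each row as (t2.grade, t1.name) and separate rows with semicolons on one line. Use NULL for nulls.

INNER JOIN keeps only pairs where the ON condition holds.
Matching on t1.stu_id = t2.stu_id AND t1.seg = t2.seg. A NULL in a compared column never satisfies the condition.
Matched pairs: 1.

(C, Vik)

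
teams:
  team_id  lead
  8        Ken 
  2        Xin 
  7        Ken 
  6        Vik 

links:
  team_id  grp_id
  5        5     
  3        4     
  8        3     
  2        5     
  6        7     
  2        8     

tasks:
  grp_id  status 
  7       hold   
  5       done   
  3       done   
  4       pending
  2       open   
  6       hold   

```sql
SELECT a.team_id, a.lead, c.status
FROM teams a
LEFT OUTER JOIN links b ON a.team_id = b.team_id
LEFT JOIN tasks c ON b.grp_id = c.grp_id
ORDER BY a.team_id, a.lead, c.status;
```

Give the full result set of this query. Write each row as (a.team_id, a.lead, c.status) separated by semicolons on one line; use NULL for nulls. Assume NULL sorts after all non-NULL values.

(2, Xin, done); (2, Xin, NULL); (6, Vik, hold); (7, Ken, NULL); (8, Ken, done)

Evaluate left to right. First `teams a LEFT JOIN links b` on team_id: 5 row(s).
Then LEFT JOIN `tasks c` on grp_id: each of those 5 rows is kept; rows whose b.grp_id has no match in c get NULL for c's columns.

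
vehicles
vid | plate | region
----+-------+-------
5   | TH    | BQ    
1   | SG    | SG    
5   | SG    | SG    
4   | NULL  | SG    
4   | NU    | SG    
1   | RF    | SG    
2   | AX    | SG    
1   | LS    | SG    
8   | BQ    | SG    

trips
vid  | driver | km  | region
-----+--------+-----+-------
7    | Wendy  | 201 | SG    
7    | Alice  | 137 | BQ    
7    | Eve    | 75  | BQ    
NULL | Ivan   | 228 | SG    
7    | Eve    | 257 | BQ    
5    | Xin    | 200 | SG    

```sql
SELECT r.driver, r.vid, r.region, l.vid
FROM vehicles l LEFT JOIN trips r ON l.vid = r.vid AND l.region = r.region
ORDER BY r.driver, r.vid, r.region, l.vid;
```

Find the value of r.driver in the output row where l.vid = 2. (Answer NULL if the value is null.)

NULL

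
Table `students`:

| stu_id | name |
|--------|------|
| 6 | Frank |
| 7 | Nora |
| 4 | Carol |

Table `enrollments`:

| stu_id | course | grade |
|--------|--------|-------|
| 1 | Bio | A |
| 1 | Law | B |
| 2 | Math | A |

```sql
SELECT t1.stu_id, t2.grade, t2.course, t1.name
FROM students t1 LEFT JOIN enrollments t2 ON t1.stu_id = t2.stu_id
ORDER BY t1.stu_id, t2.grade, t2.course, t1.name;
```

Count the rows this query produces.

3

LEFT JOIN keeps every row from `students`; unmatched rows get NULL for `enrollments`'s columns.
Matching on t1.stu_id = t2.stu_id.
- t1[0] stu_id=6 → no match; kept with NULLs on the t2 side.
- t1[1] stu_id=7 → no match; kept with NULLs on the t2 side.
- t1[2] stu_id=4 → no match; kept with NULLs on the t2 side.
Total: 0 matched + 3 padded = 3 rows.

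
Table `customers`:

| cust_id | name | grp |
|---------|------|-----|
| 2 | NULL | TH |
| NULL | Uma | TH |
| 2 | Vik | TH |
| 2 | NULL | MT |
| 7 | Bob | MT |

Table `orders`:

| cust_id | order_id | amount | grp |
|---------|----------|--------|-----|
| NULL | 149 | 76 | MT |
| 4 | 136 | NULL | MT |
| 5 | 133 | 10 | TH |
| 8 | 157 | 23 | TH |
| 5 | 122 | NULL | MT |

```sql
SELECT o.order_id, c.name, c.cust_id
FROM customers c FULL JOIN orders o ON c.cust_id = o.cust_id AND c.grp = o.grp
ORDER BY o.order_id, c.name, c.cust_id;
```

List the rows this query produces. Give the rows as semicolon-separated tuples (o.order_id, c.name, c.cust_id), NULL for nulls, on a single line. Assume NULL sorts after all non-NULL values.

(122, NULL, NULL); (133, NULL, NULL); (136, NULL, NULL); (149, NULL, NULL); (157, NULL, NULL); (NULL, Bob, 7); (NULL, Uma, NULL); (NULL, Vik, 2); (NULL, NULL, 2); (NULL, NULL, 2)

FULL OUTER JOIN keeps every row from both sides; unmatched rows get NULL for the other side's columns.
Matching on c.cust_id = o.cust_id AND c.grp = o.grp. A NULL in a compared column never satisfies the condition.
- c row (cust_id=2, grp=TH): no match → kept, o columns NULL.
- c row (cust_id=NULL, grp=TH): no match → kept, o columns NULL.
- c row (cust_id=2, grp=TH): no match → kept, o columns NULL.
- c row (cust_id=2, grp=MT): no match → kept, o columns NULL.
- c row (cust_id=7, grp=MT): no match → kept, o columns NULL.
- 5 row(s) from o found no c partner → padded with NULL.
After projecting and ordering:
o.order_id | c.name | c.cust_id
122 | NULL | NULL
133 | NULL | NULL
136 | NULL | NULL
149 | NULL | NULL
157 | NULL | NULL
NULL | Bob | 7
NULL | Uma | NULL
NULL | Vik | 2
NULL | NULL | 2
NULL | NULL | 2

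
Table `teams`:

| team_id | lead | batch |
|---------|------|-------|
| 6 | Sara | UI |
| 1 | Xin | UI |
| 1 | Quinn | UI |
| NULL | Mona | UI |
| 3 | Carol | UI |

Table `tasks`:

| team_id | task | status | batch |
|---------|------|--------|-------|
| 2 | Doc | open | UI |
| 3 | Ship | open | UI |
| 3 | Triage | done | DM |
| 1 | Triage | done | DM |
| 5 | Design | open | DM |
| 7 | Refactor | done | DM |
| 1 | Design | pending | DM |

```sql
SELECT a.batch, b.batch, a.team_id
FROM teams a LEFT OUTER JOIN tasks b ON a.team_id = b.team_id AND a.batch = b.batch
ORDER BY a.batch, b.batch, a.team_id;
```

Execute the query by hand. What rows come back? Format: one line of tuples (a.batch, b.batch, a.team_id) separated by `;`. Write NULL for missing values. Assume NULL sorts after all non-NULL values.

LEFT JOIN keeps every row from `teams`; unmatched rows get NULL for `tasks`'s columns.
Matching on a.team_id = b.team_id AND a.batch = b.batch. A NULL in a compared column never satisfies the condition.
Matched pairs: 1; unmatched a rows kept: 4.

(UI, UI, 3); (UI, NULL, 1); (UI, NULL, 1); (UI, NULL, 6); (UI, NULL, NULL)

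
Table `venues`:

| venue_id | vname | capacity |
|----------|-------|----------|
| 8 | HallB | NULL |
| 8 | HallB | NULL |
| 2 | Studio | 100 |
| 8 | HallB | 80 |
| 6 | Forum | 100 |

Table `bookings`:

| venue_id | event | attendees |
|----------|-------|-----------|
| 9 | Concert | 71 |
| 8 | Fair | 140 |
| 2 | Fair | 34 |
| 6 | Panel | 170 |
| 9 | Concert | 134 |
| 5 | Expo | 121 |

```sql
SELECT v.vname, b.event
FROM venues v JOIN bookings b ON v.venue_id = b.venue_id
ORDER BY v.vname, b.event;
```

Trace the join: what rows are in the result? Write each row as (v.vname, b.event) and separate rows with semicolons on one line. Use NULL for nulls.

INNER JOIN keeps only pairs where the ON condition holds.
Matching on v.venue_id = b.venue_id.
- venue_id=8: 1 matching b row(s), so 1 row(s) emitted.
- venue_id=8: 1 matching b row(s), so 1 row(s) emitted.
- venue_id=2: 1 matching b row(s), so 1 row(s) emitted.
- venue_id=8: 1 matching b row(s), so 1 row(s) emitted.
- venue_id=6: 1 matching b row(s), so 1 row(s) emitted.
After projecting and ordering:
v.vname | b.event
Forum | Panel
HallB | Fair
HallB | Fair
HallB | Fair
Studio | Fair

(Forum, Panel); (HallB, Fair); (HallB, Fair); (HallB, Fair); (Studio, Fair)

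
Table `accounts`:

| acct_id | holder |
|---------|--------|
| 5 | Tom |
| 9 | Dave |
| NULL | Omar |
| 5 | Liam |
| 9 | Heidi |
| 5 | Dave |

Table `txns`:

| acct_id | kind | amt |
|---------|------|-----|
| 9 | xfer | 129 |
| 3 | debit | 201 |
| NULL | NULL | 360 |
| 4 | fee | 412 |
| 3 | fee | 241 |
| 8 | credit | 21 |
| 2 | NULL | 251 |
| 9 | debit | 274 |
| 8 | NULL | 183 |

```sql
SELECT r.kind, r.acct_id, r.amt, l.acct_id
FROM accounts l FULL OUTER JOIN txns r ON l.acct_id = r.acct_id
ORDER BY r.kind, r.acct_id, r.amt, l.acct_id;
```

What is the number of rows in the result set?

15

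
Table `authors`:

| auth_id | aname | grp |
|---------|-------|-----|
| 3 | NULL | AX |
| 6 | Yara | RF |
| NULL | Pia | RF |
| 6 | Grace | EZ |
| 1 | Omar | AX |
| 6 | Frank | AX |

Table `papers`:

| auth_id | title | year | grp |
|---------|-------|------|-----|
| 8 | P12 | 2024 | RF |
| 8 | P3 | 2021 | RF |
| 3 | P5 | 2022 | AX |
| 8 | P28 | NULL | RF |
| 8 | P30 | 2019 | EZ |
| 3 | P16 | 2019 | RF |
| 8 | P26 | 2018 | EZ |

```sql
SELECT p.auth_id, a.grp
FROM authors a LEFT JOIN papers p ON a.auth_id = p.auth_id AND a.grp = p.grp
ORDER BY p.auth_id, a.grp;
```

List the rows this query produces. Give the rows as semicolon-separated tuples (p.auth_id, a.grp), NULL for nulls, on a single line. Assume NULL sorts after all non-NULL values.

LEFT JOIN keeps every row from `authors`; unmatched rows get NULL for `papers`'s columns.
Matching on a.auth_id = p.auth_id AND a.grp = p.grp. A NULL in a compared column never satisfies the condition.
- a (auth_id=3, grp=AX) pairs with 1 row(s) of p.
- a (auth_id=6, grp=RF) has no partner → padded with NULL.
- a (auth_id=NULL, grp=RF) has no partner → padded with NULL.
- a (auth_id=6, grp=EZ) has no partner → padded with NULL.
- a (auth_id=1, grp=AX) has no partner → padded with NULL.
- a (auth_id=6, grp=AX) has no partner → padded with NULL.
After projecting and ordering:
p.auth_id | a.grp
3 | AX
NULL | AX
NULL | AX
NULL | EZ
NULL | RF
NULL | RF

(3, AX); (NULL, AX); (NULL, AX); (NULL, EZ); (NULL, RF); (NULL, RF)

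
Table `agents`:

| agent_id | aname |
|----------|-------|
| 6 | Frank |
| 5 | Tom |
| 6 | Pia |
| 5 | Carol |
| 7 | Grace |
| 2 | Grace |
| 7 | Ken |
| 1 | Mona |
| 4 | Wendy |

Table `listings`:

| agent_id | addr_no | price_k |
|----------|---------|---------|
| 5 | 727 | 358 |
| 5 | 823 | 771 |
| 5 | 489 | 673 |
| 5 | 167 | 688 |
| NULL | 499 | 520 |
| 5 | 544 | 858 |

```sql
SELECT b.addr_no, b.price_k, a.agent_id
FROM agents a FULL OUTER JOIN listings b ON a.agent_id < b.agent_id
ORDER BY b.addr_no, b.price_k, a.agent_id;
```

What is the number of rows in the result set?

22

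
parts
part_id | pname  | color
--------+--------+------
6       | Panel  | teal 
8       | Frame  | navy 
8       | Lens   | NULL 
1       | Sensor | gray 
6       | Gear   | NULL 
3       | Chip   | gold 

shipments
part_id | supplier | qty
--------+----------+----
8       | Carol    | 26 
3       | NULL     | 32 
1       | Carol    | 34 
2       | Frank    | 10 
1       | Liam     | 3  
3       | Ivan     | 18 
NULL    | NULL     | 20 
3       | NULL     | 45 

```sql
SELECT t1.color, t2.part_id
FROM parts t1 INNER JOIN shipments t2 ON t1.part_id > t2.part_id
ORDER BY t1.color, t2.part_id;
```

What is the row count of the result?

27

INNER JOIN keeps only pairs where the ON condition holds.
Matching on t1.part_id > t2.part_id. A NULL in a compared column never satisfies the condition.
- t1 (part_id=6) pairs with 6 row(s) of t2.
- t1 (part_id=8) pairs with 6 row(s) of t2.
- t1 (part_id=8) pairs with 6 row(s) of t2.
- t1 (part_id=1) has no partner → excluded.
- t1 (part_id=6) pairs with 6 row(s) of t2.
- t1 (part_id=3) pairs with 3 row(s) of t2.
Total: 27 rows.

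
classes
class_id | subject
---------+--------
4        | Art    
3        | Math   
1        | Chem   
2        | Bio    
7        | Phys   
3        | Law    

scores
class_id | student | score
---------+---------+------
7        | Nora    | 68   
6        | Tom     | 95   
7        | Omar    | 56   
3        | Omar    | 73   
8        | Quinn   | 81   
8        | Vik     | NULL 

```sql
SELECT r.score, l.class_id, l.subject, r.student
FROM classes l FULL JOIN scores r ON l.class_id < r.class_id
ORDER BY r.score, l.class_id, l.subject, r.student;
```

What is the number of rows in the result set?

29

FULL OUTER JOIN keeps every row from both sides; unmatched rows get NULL for the other side's columns.
Matching on l.class_id < r.class_id.
- class_id=4: 5 matching r row(s), so 5 row(s) emitted.
- class_id=3: 5 matching r row(s), so 5 row(s) emitted.
- class_id=1: 6 matching r row(s), so 6 row(s) emitted.
- class_id=2: 6 matching r row(s), so 6 row(s) emitted.
- class_id=7: 2 matching r row(s), so 2 row(s) emitted.
- class_id=3: 5 matching r row(s), so 5 row(s) emitted.
Total: 29 rows.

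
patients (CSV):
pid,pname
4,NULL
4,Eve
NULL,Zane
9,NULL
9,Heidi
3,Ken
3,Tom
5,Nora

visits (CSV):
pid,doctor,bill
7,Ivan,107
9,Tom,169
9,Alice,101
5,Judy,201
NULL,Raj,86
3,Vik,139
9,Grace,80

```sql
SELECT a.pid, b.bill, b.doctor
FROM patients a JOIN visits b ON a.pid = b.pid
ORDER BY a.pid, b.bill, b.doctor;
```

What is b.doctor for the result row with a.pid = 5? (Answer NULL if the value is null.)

Judy

INNER JOIN keeps only pairs where the ON condition holds.
Matching on a.pid = b.pid. A NULL in a compared column never satisfies the condition.
- pid=4: no matching b row, dropped.
- pid=4: no matching b row, dropped.
- pid=NULL: no matching b row, dropped.
- pid=9: 3 matching b row(s), so 3 row(s) emitted.
- pid=9: 3 matching b row(s), so 3 row(s) emitted.
- pid=3: 1 matching b row(s), so 1 row(s) emitted.
- pid=3: 1 matching b row(s), so 1 row(s) emitted.
- pid=5: 1 matching b row(s), so 1 row(s) emitted.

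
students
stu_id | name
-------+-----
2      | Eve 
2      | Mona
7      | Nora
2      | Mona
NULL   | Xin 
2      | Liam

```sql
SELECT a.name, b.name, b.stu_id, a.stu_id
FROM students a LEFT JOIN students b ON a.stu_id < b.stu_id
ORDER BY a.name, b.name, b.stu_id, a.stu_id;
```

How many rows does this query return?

6

LEFT JOIN keeps every row from `students a`; unmatched rows get NULL for `students b`'s columns.
Matching on a.stu_id < b.stu_id. A NULL in a compared column never satisfies the condition.
- a (stu_id=2) pairs with 1 row(s) of b.
- a (stu_id=2) pairs with 1 row(s) of b.
- a (stu_id=7) has no partner → padded with NULL.
- a (stu_id=2) pairs with 1 row(s) of b.
- a (stu_id=NULL) has no partner → padded with NULL.
- a (stu_id=2) pairs with 1 row(s) of b.
Total: 4 matched + 2 padded = 6 rows.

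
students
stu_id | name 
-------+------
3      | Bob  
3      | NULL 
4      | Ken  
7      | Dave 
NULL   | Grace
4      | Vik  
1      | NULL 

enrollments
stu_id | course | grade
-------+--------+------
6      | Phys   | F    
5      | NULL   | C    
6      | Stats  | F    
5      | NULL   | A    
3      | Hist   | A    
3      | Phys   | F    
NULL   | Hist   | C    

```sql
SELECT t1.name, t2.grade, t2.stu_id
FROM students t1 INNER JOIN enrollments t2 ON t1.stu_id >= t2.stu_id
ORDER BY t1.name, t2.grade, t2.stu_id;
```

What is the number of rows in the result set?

14

INNER JOIN keeps only pairs where the ON condition holds.
Matching on t1.stu_id >= t2.stu_id. A NULL in a compared column never satisfies the condition.
- stu_id=3: 2 matching t2 row(s), so 2 row(s) emitted.
- stu_id=3: 2 matching t2 row(s), so 2 row(s) emitted.
- stu_id=4: 2 matching t2 row(s), so 2 row(s) emitted.
- stu_id=7: 6 matching t2 row(s), so 6 row(s) emitted.
- stu_id=NULL: no matching t2 row, dropped.
- stu_id=4: 2 matching t2 row(s), so 2 row(s) emitted.
- stu_id=1: no matching t2 row, dropped.
Total: 14 rows.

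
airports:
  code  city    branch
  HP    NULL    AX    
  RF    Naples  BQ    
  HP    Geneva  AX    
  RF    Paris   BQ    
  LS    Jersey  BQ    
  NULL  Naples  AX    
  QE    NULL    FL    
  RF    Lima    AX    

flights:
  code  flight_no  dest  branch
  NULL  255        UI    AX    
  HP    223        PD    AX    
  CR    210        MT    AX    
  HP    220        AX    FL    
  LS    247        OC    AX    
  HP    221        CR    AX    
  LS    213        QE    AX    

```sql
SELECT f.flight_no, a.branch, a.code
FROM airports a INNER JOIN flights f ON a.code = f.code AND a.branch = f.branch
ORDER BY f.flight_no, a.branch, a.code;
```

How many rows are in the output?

INNER JOIN keeps only pairs where the ON condition holds.
Matching on a.code = f.code AND a.branch = f.branch. A NULL in a compared column never satisfies the condition.
Matched pairs: 4.
Total: 4 rows.

4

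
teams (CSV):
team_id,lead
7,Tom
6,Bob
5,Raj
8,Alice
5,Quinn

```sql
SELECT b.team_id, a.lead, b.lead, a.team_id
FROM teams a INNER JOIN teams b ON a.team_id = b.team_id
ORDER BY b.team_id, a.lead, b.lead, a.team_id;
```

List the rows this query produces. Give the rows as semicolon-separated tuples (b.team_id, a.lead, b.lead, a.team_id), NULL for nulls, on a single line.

(5, Quinn, Quinn, 5); (5, Quinn, Raj, 5); (5, Raj, Quinn, 5); (5, Raj, Raj, 5); (6, Bob, Bob, 6); (7, Tom, Tom, 7); (8, Alice, Alice, 8)

INNER JOIN keeps only pairs where the ON condition holds.
Matching on a.team_id = b.team_id.
- a (team_id=7) pairs with 1 row(s) of b.
- a (team_id=6) pairs with 1 row(s) of b.
- a (team_id=5) pairs with 2 row(s) of b.
- a (team_id=8) pairs with 1 row(s) of b.
- a (team_id=5) pairs with 2 row(s) of b.
After projecting and ordering:
b.team_id | a.lead | b.lead | a.team_id
5 | Quinn | Quinn | 5
5 | Quinn | Raj | 5
5 | Raj | Quinn | 5
5 | Raj | Raj | 5
6 | Bob | Bob | 6
7 | Tom | Tom | 7
8 | Alice | Alice | 8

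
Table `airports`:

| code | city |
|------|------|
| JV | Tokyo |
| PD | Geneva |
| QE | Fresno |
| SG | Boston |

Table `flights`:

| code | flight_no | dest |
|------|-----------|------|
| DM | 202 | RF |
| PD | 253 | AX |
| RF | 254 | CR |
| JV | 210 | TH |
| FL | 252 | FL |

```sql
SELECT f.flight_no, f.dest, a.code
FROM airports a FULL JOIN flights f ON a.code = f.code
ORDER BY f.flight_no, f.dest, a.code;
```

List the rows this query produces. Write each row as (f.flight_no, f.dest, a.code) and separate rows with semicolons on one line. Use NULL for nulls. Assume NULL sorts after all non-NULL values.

(202, RF, NULL); (210, TH, JV); (252, FL, NULL); (253, AX, PD); (254, CR, NULL); (NULL, NULL, QE); (NULL, NULL, SG)

FULL OUTER JOIN keeps every row from both sides; unmatched rows get NULL for the other side's columns.
Matching on a.code = f.code.
Matched pairs: 2; unmatched a rows kept: 2; unmatched f rows kept: 3.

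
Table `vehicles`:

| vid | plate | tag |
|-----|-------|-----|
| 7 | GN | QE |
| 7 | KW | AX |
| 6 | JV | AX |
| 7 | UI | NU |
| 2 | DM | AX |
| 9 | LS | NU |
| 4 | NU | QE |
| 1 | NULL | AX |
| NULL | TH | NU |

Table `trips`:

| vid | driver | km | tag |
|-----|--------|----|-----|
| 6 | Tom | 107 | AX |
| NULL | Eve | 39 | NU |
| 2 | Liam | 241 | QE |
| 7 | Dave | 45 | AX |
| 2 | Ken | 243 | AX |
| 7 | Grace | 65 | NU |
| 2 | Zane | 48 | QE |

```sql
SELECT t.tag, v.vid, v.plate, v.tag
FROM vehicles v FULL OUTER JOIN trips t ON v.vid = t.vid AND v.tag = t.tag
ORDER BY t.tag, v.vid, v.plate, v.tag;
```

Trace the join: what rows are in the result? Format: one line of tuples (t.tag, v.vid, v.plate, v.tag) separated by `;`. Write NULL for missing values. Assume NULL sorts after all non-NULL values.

(AX, 2, DM, AX); (AX, 6, JV, AX); (AX, 7, KW, AX); (NU, 7, UI, NU); (NU, NULL, NULL, NULL); (QE, NULL, NULL, NULL); (QE, NULL, NULL, NULL); (NULL, 1, NULL, AX); (NULL, 4, NU, QE); (NULL, 7, GN, QE); (NULL, 9, LS, NU); (NULL, NULL, TH, NU)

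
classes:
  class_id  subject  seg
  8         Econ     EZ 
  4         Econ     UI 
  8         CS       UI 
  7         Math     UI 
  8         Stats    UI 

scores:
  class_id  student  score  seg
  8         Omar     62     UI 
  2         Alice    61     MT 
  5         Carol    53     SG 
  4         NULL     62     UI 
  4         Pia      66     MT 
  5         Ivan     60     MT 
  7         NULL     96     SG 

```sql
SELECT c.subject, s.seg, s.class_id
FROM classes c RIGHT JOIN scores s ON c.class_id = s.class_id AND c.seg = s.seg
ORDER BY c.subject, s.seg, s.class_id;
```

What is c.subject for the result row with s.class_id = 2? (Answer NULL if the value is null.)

RIGHT JOIN keeps every row from `scores`; unmatched rows get NULL for `classes`'s columns.
Matching on c.class_id = s.class_id AND c.seg = s.seg.
Matched pairs: 3; unmatched s rows kept: 5.

NULL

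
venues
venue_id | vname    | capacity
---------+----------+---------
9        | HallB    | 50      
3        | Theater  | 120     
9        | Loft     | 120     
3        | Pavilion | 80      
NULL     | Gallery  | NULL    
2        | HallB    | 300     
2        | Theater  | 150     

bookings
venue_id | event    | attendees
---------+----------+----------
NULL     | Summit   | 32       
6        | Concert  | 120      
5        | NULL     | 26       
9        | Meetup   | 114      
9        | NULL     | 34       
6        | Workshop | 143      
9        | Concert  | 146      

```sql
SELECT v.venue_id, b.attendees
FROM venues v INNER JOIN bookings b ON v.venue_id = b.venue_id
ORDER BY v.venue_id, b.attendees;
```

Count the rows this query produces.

INNER JOIN keeps only pairs where the ON condition holds.
Matching on v.venue_id = b.venue_id. A NULL in a compared column never satisfies the condition.
- venue_id=9: 3 matching b row(s), so 3 row(s) emitted.
- venue_id=3: no matching b row, dropped.
- venue_id=9: 3 matching b row(s), so 3 row(s) emitted.
- venue_id=3: no matching b row, dropped.
- venue_id=NULL: no matching b row, dropped.
- venue_id=2: no matching b row, dropped.
- venue_id=2: no matching b row, dropped.
Total: 6 rows.

6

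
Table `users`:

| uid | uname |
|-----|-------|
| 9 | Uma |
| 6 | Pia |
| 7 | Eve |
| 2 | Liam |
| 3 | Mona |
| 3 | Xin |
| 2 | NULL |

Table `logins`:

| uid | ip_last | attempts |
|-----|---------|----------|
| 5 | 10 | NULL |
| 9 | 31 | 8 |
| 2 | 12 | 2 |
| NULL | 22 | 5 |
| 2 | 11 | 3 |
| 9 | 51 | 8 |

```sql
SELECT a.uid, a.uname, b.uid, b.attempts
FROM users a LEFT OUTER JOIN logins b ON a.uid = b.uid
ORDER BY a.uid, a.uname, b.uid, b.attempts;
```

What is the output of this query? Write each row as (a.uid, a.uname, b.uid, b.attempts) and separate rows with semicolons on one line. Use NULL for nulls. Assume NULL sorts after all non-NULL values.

LEFT JOIN keeps every row from `users`; unmatched rows get NULL for `logins`'s columns.
Matching on a.uid = b.uid. A NULL in a compared column never satisfies the condition.
Matched pairs: 6; unmatched a rows kept: 4.

(2, Liam, 2, 2); (2, Liam, 2, 3); (2, NULL, 2, 2); (2, NULL, 2, 3); (3, Mona, NULL, NULL); (3, Xin, NULL, NULL); (6, Pia, NULL, NULL); (7, Eve, NULL, NULL); (9, Uma, 9, 8); (9, Uma, 9, 8)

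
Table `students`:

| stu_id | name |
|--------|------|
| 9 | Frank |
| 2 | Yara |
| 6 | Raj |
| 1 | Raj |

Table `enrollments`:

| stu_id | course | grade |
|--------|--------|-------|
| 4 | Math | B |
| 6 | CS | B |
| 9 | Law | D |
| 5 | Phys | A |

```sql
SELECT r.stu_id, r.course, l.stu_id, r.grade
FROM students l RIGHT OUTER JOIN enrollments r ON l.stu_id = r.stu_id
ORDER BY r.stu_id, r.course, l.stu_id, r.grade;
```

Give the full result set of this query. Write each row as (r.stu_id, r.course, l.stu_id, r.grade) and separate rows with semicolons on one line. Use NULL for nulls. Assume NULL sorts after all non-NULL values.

RIGHT JOIN keeps every row from `enrollments`; unmatched rows get NULL for `students`'s columns.
Matching on l.stu_id = r.stu_id.
Matched pairs: 2; unmatched r rows kept: 2.

(4, Math, NULL, B); (5, Phys, NULL, A); (6, CS, 6, B); (9, Law, 9, D)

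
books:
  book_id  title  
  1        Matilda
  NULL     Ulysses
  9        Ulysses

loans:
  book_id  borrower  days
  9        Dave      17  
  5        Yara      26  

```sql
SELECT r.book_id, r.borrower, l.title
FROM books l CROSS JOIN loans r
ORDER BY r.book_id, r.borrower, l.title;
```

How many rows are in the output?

CROSS JOIN pairs every row of `books` with every row of `loans`: 3 × 2 = 6 rows.

6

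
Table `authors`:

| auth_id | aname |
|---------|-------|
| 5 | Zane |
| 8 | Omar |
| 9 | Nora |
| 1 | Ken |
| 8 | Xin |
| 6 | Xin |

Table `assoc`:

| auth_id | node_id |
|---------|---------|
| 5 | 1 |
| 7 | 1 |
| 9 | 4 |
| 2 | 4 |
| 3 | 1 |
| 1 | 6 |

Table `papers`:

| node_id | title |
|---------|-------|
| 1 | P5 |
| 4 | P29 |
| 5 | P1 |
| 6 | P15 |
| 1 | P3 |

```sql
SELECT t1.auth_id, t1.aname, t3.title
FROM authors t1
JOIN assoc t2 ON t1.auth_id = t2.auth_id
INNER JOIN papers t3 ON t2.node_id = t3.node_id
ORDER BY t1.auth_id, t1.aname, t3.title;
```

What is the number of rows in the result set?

Joins associate left-to-right: authors INNER JOIN assoc on auth_id gives 3 intermediate row(s).
Then INNER JOIN `papers t3` on node_id: keep only rows whose t2.node_id appears in t3.
Result: 4 row(s).

4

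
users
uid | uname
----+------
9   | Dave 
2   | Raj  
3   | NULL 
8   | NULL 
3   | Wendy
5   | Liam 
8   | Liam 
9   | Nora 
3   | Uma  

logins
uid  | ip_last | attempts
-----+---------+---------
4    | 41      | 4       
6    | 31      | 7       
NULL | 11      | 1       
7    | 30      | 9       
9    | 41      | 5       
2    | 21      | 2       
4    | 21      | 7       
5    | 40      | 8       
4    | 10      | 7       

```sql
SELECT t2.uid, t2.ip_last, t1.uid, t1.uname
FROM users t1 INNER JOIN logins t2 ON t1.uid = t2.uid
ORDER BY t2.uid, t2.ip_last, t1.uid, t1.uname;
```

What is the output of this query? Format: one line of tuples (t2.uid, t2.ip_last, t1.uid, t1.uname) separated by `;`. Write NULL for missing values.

(2, 21, 2, Raj); (5, 40, 5, Liam); (9, 41, 9, Dave); (9, 41, 9, Nora)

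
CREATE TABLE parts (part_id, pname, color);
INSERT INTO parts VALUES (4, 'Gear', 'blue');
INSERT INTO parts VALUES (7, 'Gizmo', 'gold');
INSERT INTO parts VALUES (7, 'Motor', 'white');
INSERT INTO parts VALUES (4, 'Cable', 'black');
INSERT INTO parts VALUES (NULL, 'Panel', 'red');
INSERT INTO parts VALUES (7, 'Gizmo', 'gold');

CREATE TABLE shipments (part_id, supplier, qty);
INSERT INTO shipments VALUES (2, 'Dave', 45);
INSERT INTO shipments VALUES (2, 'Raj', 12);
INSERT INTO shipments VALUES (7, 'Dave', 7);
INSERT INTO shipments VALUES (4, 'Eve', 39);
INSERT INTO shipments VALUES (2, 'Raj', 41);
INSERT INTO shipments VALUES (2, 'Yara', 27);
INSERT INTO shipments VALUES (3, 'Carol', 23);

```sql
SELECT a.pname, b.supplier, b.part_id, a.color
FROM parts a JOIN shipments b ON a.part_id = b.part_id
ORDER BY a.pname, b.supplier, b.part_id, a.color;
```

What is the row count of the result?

5

INNER JOIN keeps only pairs where the ON condition holds.
Matching on a.part_id = b.part_id. A NULL in a compared column never satisfies the condition.
- part_id=4: 1 matching b row(s), so 1 row(s) emitted.
- part_id=7: 1 matching b row(s), so 1 row(s) emitted.
- part_id=7: 1 matching b row(s), so 1 row(s) emitted.
- part_id=4: 1 matching b row(s), so 1 row(s) emitted.
- part_id=NULL: no matching b row, dropped.
- part_id=7: 1 matching b row(s), so 1 row(s) emitted.
Total: 5 rows.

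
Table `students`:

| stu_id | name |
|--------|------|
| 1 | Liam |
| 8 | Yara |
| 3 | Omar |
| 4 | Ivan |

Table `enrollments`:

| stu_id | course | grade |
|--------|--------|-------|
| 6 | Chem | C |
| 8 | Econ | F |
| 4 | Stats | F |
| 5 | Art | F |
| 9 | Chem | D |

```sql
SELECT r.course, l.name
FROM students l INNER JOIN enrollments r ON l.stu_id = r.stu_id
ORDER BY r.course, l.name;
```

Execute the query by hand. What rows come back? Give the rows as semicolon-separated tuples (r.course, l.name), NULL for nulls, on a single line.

(Econ, Yara); (Stats, Ivan)

INNER JOIN keeps only pairs where the ON condition holds.
Matching on l.stu_id = r.stu_id.
Matched pairs: 2.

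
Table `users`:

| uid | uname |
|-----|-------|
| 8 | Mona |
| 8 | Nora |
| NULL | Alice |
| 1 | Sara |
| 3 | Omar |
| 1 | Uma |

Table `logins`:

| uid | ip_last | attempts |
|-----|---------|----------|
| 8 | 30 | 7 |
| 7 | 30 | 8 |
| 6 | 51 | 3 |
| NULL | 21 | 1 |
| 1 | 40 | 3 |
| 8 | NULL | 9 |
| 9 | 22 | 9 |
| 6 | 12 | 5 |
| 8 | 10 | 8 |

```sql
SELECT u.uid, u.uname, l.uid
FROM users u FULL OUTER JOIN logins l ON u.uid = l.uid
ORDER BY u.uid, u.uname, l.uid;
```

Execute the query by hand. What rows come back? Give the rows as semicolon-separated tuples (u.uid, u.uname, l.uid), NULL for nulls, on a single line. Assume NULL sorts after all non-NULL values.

(1, Sara, 1); (1, Uma, 1); (3, Omar, NULL); (8, Mona, 8); (8, Mona, 8); (8, Mona, 8); (8, Nora, 8); (8, Nora, 8); (8, Nora, 8); (NULL, Alice, NULL); (NULL, NULL, 6); (NULL, NULL, 6); (NULL, NULL, 7); (NULL, NULL, 9); (NULL, NULL, NULL)

FULL OUTER JOIN keeps every row from both sides; unmatched rows get NULL for the other side's columns.
Matching on u.uid = l.uid. A NULL in a compared column never satisfies the condition.
- uid=8: 3 matching l row(s), so 3 row(s) emitted.
- uid=8: 3 matching l row(s), so 3 row(s) emitted.
- uid=NULL: no l row matches, row kept with l columns NULL.
- uid=1: 1 matching l row(s), so 1 row(s) emitted.
- uid=3: no l row matches, row kept with l columns NULL.
- uid=1: 1 matching l row(s), so 1 row(s) emitted.
- plus 5 unmatched l row(s), each kept with NULL u columns.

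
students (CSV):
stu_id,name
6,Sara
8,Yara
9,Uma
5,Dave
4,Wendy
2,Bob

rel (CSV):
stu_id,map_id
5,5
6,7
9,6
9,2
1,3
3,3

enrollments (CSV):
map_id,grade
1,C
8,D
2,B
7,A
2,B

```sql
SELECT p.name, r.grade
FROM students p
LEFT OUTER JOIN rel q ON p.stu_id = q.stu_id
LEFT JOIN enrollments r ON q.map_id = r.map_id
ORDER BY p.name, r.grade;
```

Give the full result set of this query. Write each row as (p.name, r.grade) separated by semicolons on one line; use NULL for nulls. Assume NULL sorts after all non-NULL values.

Step 1 — p LEFT JOIN q on stu_id → 7 row(s).
Then LEFT JOIN `enrollments r` on map_id: each of those 7 rows is kept; rows whose q.map_id has no match in r get NULL for r's columns.

(Bob, NULL); (Dave, NULL); (Sara, A); (Uma, B); (Uma, B); (Uma, NULL); (Wendy, NULL); (Yara, NULL)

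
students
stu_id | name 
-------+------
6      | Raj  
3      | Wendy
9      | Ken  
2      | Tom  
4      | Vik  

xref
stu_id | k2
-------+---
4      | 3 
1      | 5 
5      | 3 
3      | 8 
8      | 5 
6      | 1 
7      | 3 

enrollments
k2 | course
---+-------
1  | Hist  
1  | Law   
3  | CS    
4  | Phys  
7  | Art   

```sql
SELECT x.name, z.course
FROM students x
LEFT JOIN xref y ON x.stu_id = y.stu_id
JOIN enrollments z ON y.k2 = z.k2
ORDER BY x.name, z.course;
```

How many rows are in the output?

Step 1 — x LEFT JOIN y on stu_id → 5 row(s).
Then INNER JOIN `enrollments z` on k2: keep only rows whose y.k2 appears in z.
Result: 3 row(s).

3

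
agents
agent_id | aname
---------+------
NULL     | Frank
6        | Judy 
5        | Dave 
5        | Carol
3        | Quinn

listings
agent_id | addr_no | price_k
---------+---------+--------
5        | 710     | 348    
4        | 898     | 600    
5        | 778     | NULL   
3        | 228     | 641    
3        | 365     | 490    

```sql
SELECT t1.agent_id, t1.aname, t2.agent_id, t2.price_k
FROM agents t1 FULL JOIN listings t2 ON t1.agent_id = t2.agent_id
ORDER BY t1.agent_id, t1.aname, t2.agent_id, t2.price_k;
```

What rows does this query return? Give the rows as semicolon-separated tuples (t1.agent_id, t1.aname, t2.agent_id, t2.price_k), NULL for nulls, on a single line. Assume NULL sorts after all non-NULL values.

(3, Quinn, 3, 490); (3, Quinn, 3, 641); (5, Carol, 5, 348); (5, Carol, 5, NULL); (5, Dave, 5, 348); (5, Dave, 5, NULL); (6, Judy, NULL, NULL); (NULL, Frank, NULL, NULL); (NULL, NULL, 4, 600)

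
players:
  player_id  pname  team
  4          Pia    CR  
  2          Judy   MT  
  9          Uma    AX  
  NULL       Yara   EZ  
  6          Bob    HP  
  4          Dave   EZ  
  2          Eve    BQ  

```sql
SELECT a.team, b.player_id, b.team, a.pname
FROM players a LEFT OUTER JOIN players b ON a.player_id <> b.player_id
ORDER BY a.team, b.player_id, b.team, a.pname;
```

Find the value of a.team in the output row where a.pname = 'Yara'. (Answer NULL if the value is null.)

EZ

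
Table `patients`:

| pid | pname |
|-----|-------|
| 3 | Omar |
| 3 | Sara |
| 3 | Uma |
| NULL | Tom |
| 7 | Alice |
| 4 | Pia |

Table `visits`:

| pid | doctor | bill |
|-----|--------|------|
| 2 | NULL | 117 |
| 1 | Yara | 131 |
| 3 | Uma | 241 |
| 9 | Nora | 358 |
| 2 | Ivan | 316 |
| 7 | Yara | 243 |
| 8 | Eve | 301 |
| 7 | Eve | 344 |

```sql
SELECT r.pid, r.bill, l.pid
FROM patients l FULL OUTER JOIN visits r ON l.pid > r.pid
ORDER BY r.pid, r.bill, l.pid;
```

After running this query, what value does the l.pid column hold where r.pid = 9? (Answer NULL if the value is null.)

FULL OUTER JOIN keeps every row from both sides; unmatched rows get NULL for the other side's columns.
Matching on l.pid > r.pid. A NULL in a compared column never satisfies the condition.
- l[0] pid=3 → 3 match(es) in r → 3 row(s).
- l[1] pid=3 → 3 match(es) in r → 3 row(s).
- l[2] pid=3 → 3 match(es) in r → 3 row(s).
- l[3] pid=NULL → no match; kept with NULLs on the r side.
- l[4] pid=7 → 4 match(es) in r → 4 row(s).
- l[5] pid=4 → 4 match(es) in r → 4 row(s).
- plus 4 unmatched r row(s), each kept with NULL l columns.

NULL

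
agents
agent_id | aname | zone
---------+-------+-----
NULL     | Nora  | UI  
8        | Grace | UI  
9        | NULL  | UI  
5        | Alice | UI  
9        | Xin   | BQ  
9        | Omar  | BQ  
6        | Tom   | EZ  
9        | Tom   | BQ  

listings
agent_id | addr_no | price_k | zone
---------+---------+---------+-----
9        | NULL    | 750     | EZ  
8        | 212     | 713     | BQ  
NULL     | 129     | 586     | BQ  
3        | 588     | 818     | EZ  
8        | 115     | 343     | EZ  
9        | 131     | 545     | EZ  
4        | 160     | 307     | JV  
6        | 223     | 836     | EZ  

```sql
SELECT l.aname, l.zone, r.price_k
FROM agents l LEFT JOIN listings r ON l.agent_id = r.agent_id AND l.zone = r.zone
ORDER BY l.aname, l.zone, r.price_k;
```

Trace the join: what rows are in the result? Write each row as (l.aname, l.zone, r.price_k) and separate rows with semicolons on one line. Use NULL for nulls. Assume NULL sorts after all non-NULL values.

(Alice, UI, NULL); (Grace, UI, NULL); (Nora, UI, NULL); (Omar, BQ, NULL); (Tom, BQ, NULL); (Tom, EZ, 836); (Xin, BQ, NULL); (NULL, UI, NULL)

LEFT JOIN keeps every row from `agents`; unmatched rows get NULL for `listings`'s columns.
Matching on l.agent_id = r.agent_id AND l.zone = r.zone. A NULL in a compared column never satisfies the condition.
- l (agent_id=NULL, zone=UI) has no partner → padded with NULL.
- l (agent_id=8, zone=UI) has no partner → padded with NULL.
- l (agent_id=9, zone=UI) has no partner → padded with NULL.
- l (agent_id=5, zone=UI) has no partner → padded with NULL.
- l (agent_id=9, zone=BQ) has no partner → padded with NULL.
- l (agent_id=9, zone=BQ) has no partner → padded with NULL.
- l (agent_id=6, zone=EZ) pairs with 1 row(s) of r.
- l (agent_id=9, zone=BQ) has no partner → padded with NULL.
After projecting and ordering:
l.aname | l.zone | r.price_k
Alice | UI | NULL
Grace | UI | NULL
Nora | UI | NULL
Omar | BQ | NULL
Tom | BQ | NULL
Tom | EZ | 836
Xin | BQ | NULL
NULL | UI | NULL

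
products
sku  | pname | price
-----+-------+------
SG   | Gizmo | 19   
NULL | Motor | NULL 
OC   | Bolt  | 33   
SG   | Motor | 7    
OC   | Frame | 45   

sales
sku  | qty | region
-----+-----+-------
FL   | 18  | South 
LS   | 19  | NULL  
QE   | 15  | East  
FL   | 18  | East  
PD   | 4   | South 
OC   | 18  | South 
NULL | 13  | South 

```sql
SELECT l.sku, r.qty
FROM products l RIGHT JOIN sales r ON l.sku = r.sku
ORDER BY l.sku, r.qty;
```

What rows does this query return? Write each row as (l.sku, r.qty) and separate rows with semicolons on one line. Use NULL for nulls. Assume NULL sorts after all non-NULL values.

(OC, 18); (OC, 18); (NULL, 4); (NULL, 13); (NULL, 15); (NULL, 18); (NULL, 18); (NULL, 19)

RIGHT JOIN keeps every row from `sales`; unmatched rows get NULL for `products`'s columns.
Matching on l.sku = r.sku. A NULL in a compared column never satisfies the condition.
- l row (sku=SG): no match.
- l row (sku=NULL): no match.
- l row (sku=OC): matches 1 r row(s) → 1 output row(s).
- l row (sku=SG): no match.
- l row (sku=OC): matches 1 r row(s) → 1 output row(s).
- plus 6 unmatched r row(s), each kept with NULL l columns.
After projecting and ordering:
l.sku | r.qty
OC | 18
OC | 18
NULL | 4
NULL | 13
NULL | 15
NULL | 18
NULL | 18
NULL | 19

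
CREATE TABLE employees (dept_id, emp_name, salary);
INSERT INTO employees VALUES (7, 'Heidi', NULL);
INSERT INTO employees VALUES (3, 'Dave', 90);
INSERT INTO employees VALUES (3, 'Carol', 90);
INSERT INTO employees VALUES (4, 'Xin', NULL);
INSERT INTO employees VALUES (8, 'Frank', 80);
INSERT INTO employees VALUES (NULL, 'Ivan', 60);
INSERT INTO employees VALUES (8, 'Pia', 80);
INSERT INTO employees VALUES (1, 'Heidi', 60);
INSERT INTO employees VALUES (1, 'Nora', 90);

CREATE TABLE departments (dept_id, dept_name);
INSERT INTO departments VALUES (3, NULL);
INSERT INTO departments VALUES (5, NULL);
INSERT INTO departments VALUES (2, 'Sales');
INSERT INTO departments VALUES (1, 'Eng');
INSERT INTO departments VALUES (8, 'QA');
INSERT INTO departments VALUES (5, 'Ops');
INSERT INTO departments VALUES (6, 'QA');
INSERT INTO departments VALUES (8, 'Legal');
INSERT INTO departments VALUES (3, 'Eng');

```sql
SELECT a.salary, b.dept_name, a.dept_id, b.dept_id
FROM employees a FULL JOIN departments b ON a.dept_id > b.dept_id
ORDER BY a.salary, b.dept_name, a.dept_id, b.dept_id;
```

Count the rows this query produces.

34

FULL OUTER JOIN keeps every row from both sides; unmatched rows get NULL for the other side's columns.
Matching on a.dept_id > b.dept_id. A NULL in a compared column never satisfies the condition.
Matched pairs: 29; unmatched a rows kept: 3; unmatched b rows kept: 2.
Total: 29 matched + 5 padded = 34 rows.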